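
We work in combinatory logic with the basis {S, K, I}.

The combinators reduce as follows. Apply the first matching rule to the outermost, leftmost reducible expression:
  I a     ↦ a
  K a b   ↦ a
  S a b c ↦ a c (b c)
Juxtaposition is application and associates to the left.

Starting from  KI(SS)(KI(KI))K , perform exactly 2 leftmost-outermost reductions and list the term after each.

  start: KI(SS)(KI(KI))K
  [1] I(KI(KI))K
  [2] KI(KI)K

Answer: after 2 steps: KI(KI)K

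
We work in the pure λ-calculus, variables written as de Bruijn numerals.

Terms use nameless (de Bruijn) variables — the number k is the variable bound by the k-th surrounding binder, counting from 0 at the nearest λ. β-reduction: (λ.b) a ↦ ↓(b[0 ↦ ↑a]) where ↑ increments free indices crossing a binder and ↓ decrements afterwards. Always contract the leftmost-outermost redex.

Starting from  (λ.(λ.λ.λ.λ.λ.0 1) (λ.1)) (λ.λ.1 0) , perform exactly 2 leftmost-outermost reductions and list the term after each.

Answer: after 2 steps: λ.λ.λ.λ.0 1

Reduction:
  start: (λ.(λ.λ.λ.λ.λ.0 1) (λ.1)) (λ.λ.1 0)
  →1  (λ.λ.λ.λ.λ.0 1) (λ.λ.λ.1 0)
  →2  λ.λ.λ.λ.0 1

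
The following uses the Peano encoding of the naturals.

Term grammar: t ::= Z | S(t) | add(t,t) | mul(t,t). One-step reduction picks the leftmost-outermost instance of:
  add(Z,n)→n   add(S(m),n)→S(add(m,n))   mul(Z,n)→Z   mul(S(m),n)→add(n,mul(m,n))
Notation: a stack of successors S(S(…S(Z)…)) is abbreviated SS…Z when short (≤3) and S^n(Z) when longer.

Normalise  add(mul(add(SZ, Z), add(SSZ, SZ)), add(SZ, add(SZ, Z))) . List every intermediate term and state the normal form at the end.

  start: add(mul(add(SZ, Z), add(SSZ, SZ)), add(SZ, add(SZ, Z)))
  →1  add(mul(S(add(Z, Z)), add(SSZ, SZ)), add(SZ, add(SZ, Z)))
  →2  add(add(add(SSZ, SZ), mul(add(Z, Z), add(SSZ, SZ))), add(SZ, add(SZ, Z)))
  →3  add(add(S(add(SZ, SZ)), mul(add(Z, Z), add(SSZ, SZ))), add(SZ, add(SZ, Z)))
  →4  add(S(add(add(SZ, SZ), mul(add(Z, Z), add(SSZ, SZ)))), add(SZ, add(SZ, Z)))
  →5  S(add(add(add(SZ, SZ), mul(add(Z, Z), add(SSZ, SZ))), add(SZ, add(SZ, Z))))
  →6  S(add(add(S(add(Z, SZ)), mul(add(Z, Z), add(SSZ, SZ))), add(SZ, add(SZ, Z))))
  →7  S(add(S(add(add(Z, SZ), mul(add(Z, Z), add(SSZ, SZ)))), add(SZ, add(SZ, Z))))
  →8  S(S(add(add(add(Z, SZ), mul(add(Z, Z), add(SSZ, SZ))), add(SZ, add(SZ, Z)))))
  →9  S(S(add(add(SZ, mul(add(Z, Z), add(SSZ, SZ))), add(SZ, add(SZ, Z)))))
  →10  S(S(add(S(add(Z, mul(add(Z, Z), add(SSZ, SZ)))), add(SZ, add(SZ, Z)))))
  →11  S(S(S(add(add(Z, mul(add(Z, Z), add(SSZ, SZ))), add(SZ, add(SZ, Z))))))
  →12  S(S(S(add(mul(add(Z, Z), add(SSZ, SZ)), add(SZ, add(SZ, Z))))))
  →13  S(S(S(add(mul(Z, add(SSZ, SZ)), add(SZ, add(SZ, Z))))))
  →14  S(S(S(add(Z, add(SZ, add(SZ, Z))))))
  →15  S(S(S(add(SZ, add(SZ, Z)))))
  →16  S(S(S(S(add(Z, add(SZ, Z))))))
  →17  S(S(S(S(add(SZ, Z)))))
  →18  S(S(S(S(S(add(Z, Z))))))
  →19  S^5(Z)

Answer: normal form = S^5(Z)  (in 19 steps)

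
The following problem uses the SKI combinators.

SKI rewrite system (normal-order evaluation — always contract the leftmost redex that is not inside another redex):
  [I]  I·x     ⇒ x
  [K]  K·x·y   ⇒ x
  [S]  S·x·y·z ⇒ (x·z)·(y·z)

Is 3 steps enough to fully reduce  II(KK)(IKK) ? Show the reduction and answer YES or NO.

Answer: YES — reaches normal form K in 3 ≤ 3 steps

Derivation:
  start: II(KK)(IKK)
  →1  I(KK)(IKK)
  →2  KK(IKK)
  →3  K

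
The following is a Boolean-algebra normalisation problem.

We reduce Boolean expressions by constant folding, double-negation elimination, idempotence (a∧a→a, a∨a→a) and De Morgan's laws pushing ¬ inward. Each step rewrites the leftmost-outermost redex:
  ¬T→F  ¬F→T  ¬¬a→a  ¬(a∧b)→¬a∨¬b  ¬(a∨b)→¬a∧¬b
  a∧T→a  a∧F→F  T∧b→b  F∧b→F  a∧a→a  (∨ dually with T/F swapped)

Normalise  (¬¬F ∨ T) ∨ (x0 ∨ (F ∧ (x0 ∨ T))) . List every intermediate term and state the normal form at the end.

  start: (¬¬F ∨ T) ∨ (x0 ∨ (F ∧ (x0 ∨ T)))
  step 1: T ∨ (x0 ∨ (F ∧ (x0 ∨ T)))
  step 2: T

Answer: normal form = T  (in 2 steps)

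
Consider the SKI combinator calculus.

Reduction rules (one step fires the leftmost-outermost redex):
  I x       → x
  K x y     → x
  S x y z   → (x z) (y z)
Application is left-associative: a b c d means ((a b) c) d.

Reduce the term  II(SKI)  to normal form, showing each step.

Answer: normal form = SKI  (in 2 steps)

Working:
  start: II(SKI)
  step 1: I(SKI)
  step 2: SKI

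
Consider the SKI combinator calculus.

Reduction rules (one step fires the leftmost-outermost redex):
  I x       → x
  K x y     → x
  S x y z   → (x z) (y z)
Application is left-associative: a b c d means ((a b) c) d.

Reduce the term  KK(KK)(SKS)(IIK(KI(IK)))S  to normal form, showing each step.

Answer: normal form = S  (in 4 steps)

Derivation:
  start: KK(KK)(SKS)(IIK(KI(IK)))S
  [1] K(SKS)(IIK(KI(IK)))S
  [2] SKSS
  [3] KS(SS)
  [4] S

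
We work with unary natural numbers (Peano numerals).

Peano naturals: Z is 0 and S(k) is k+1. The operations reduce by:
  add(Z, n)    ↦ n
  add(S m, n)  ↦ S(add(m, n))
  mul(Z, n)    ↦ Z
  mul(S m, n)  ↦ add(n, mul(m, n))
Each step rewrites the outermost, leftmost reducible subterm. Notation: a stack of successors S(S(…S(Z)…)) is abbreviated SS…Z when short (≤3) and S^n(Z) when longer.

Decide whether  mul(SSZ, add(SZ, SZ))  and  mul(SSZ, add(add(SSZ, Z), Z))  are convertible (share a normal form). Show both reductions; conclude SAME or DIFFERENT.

Term A:
  start: mul(SSZ, add(SZ, SZ))
  [1] add(add(SZ, SZ), mul(SZ, add(SZ, SZ)))
  [2] add(S(add(Z, SZ)), mul(SZ, add(SZ, SZ)))
  [3] S(add(add(Z, SZ), mul(SZ, add(SZ, SZ))))
  [4] S(add(SZ, mul(SZ, add(SZ, SZ))))
  [5] S(S(add(Z, mul(SZ, add(SZ, SZ)))))
  [6] S(S(mul(SZ, add(SZ, SZ))))
  [7] S(S(add(add(SZ, SZ), mul(Z, add(SZ, SZ)))))
  [8] S(S(add(S(add(Z, SZ)), mul(Z, add(SZ, SZ)))))
  [9] S(S(S(add(add(Z, SZ), mul(Z, add(SZ, SZ))))))
  [10] S(S(S(add(SZ, mul(Z, add(SZ, SZ))))))
  [11] S(S(S(S(add(Z, mul(Z, add(SZ, SZ)))))))
  [12] S(S(S(S(mul(Z, add(SZ, SZ))))))
  [13] S^4(Z)

Term B:
  start: mul(SSZ, add(add(SSZ, Z), Z))
  [1] add(add(add(SSZ, Z), Z), mul(SZ, add(add(SSZ, Z), Z)))
  [2] add(add(S(add(SZ, Z)), Z), mul(SZ, add(add(SSZ, Z), Z)))
  [3] add(S(add(add(SZ, Z), Z)), mul(SZ, add(add(SSZ, Z), Z)))
  [4] S(add(add(add(SZ, Z), Z), mul(SZ, add(add(SSZ, Z), Z))))
  [5] S(add(add(S(add(Z, Z)), Z), mul(SZ, add(add(SSZ, Z), Z))))
  [6] S(add(S(add(add(Z, Z), Z)), mul(SZ, add(add(SSZ, Z), Z))))
  [7] S(S(add(add(add(Z, Z), Z), mul(SZ, add(add(SSZ, Z), Z)))))
  [8] S(S(add(add(Z, Z), mul(SZ, add(add(SSZ, Z), Z)))))
  [9] S(S(add(Z, mul(SZ, add(add(SSZ, Z), Z)))))
  [10] S(S(mul(SZ, add(add(SSZ, Z), Z))))
  [11] S(S(add(add(add(SSZ, Z), Z), mul(Z, add(add(SSZ, Z), Z)))))
  [12] S(S(add(add(S(add(SZ, Z)), Z), mul(Z, add(add(SSZ, Z), Z)))))
  [13] S(S(add(S(add(add(SZ, Z), Z)), mul(Z, add(add(SSZ, Z), Z)))))
  [14] S(S(S(add(add(add(SZ, Z), Z), mul(Z, add(add(SSZ, Z), Z))))))
  [15] S(S(S(add(add(S(add(Z, Z)), Z), mul(Z, add(add(SSZ, Z), Z))))))
  [16] S(S(S(add(S(add(add(Z, Z), Z)), mul(Z, add(add(SSZ, Z), Z))))))
  [17] S(S(S(S(add(add(add(Z, Z), Z), mul(Z, add(add(SSZ, Z), Z)))))))
  [18] S(S(S(S(add(add(Z, Z), mul(Z, add(add(SSZ, Z), Z)))))))
  [19] S(S(S(S(add(Z, mul(Z, add(add(SSZ, Z), Z)))))))
  [20] S(S(S(S(mul(Z, add(add(SSZ, Z), Z))))))
  [21] S^4(Z)

Answer: SAME — A ⇓ S^4(Z), B ⇓ S^4(Z)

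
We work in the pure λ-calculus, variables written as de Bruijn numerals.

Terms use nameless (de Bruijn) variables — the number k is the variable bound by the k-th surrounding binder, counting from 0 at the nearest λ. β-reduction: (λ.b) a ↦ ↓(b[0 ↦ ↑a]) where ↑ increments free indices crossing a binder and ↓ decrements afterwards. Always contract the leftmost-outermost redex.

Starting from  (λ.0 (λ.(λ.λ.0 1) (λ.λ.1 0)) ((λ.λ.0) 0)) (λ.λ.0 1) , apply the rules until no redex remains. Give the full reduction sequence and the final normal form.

Answer: normal form = λ.λ.0 (λ.λ.1 0)  (in 6 steps)

Reduction:
  start: (λ.0 (λ.(λ.λ.0 1) (λ.λ.1 0)) ((λ.λ.0) 0)) (λ.λ.0 1)
  step 1: (λ.λ.0 1) (λ.(λ.λ.0 1) (λ.λ.1 0)) ((λ.λ.0) (λ.λ.0 1))
  step 2: (λ.0 (λ.(λ.λ.0 1) (λ.λ.1 0))) ((λ.λ.0) (λ.λ.0 1))
  step 3: (λ.λ.0) (λ.λ.0 1) (λ.(λ.λ.0 1) (λ.λ.1 0))
  step 4: (λ.0) (λ.(λ.λ.0 1) (λ.λ.1 0))
  step 5: λ.(λ.λ.0 1) (λ.λ.1 0)
  step 6: λ.λ.0 (λ.λ.1 0)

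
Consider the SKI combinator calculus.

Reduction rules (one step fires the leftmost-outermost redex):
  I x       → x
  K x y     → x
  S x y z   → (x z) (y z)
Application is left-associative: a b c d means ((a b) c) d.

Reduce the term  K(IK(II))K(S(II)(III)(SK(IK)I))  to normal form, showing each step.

Answer: normal form = I  (in 4 steps)

Working:
  start: K(IK(II))K(S(II)(III)(SK(IK)I))
  →1  IK(II)(S(II)(III)(SK(IK)I))
  →2  K(II)(S(II)(III)(SK(IK)I))
  →3  II
  →4  I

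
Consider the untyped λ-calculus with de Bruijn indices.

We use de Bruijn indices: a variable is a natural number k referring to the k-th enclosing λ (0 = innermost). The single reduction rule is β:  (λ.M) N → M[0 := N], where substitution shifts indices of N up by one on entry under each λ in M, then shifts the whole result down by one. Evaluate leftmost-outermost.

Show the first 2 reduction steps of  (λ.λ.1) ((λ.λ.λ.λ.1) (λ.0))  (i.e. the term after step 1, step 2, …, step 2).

Answer: after 2 steps: λ.λ.λ.λ.1

Derivation:
  start: (λ.λ.1) ((λ.λ.λ.λ.1) (λ.0))
  [1] λ.(λ.λ.λ.λ.1) (λ.0)
  [2] λ.λ.λ.λ.1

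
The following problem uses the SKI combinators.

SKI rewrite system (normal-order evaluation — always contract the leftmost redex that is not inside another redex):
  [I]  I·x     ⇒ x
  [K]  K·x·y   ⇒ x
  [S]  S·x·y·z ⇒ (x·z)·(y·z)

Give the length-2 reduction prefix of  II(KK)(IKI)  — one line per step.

Answer: after 2 steps: KK(IKI)

Reduction:
  start: II(KK)(IKI)
  step 1: I(KK)(IKI)
  step 2: KK(IKI)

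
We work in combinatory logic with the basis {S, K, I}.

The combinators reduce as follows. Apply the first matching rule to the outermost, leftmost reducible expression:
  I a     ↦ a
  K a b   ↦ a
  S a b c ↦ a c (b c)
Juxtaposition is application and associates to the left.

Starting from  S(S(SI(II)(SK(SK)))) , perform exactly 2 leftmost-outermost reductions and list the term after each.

Answer: after 2 steps: S(S(SK(SK)(II(SK(SK)))))

Working:
  start: S(S(SI(II)(SK(SK))))
  →1  S(S(I(SK(SK))(II(SK(SK)))))
  →2  S(S(SK(SK)(II(SK(SK)))))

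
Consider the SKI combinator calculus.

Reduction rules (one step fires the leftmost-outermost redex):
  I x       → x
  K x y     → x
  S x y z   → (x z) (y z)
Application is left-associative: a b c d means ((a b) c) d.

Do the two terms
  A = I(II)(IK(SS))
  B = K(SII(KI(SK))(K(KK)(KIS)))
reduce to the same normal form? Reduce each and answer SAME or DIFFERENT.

Term A:
  start: I(II)(IK(SS))
  step 1: II(IK(SS))
  step 2: I(IK(SS))
  step 3: IK(SS)
  step 4: K(SS)

Term B:
  start: K(SII(KI(SK))(K(KK)(KIS)))
  step 1: K(I(KI(SK))(I(KI(SK)))(K(KK)(KIS)))
  step 2: K(KI(SK)(I(KI(SK)))(K(KK)(KIS)))
  step 3: K(I(I(KI(SK)))(K(KK)(KIS)))
  step 4: K(I(KI(SK))(K(KK)(KIS)))
  step 5: K(KI(SK)(K(KK)(KIS)))
  step 6: K(I(K(KK)(KIS)))
  step 7: K(K(KK)(KIS))
  step 8: K(KK)

Answer: DIFFERENT — A ⇓ K(SS), B ⇓ K(KK)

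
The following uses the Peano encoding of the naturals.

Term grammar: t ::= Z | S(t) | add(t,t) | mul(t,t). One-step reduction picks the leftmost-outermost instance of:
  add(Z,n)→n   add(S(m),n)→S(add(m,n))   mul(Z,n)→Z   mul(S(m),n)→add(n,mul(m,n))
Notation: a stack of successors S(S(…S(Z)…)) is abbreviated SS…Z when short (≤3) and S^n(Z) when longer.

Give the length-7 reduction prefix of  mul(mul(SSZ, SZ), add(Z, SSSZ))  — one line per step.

  start: mul(mul(SSZ, SZ), add(Z, SSSZ))
  →1  mul(add(SZ, mul(SZ, SZ)), add(Z, SSSZ))
  →2  mul(S(add(Z, mul(SZ, SZ))), add(Z, SSSZ))
  →3  add(add(Z, SSSZ), mul(add(Z, mul(SZ, SZ)), add(Z, SSSZ)))
  →4  add(SSSZ, mul(add(Z, mul(SZ, SZ)), add(Z, SSSZ)))
  →5  S(add(SSZ, mul(add(Z, mul(SZ, SZ)), add(Z, SSSZ))))
  →6  S(S(add(SZ, mul(add(Z, mul(SZ, SZ)), add(Z, SSSZ)))))
  →7  S(S(S(add(Z, mul(add(Z, mul(SZ, SZ)), add(Z, SSSZ))))))

Answer: after 7 steps: S(S(S(add(Z, mul(add(Z, mul(SZ, SZ)), add(Z, SSSZ))))))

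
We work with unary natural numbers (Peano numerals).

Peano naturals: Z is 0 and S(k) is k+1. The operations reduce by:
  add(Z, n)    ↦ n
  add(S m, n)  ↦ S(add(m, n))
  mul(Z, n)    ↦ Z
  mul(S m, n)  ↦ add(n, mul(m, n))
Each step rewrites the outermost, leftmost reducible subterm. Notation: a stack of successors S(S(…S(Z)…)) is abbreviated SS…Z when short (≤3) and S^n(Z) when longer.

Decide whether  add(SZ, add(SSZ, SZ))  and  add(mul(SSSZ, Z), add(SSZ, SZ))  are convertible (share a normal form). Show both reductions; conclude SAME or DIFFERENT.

Answer: DIFFERENT — A ⇓ S^4(Z), B ⇓ SSSZ

Reduction:
Term A:
  start: add(SZ, add(SSZ, SZ))
  →1  S(add(Z, add(SSZ, SZ)))
  →2  S(add(SSZ, SZ))
  →3  S(S(add(SZ, SZ)))
  →4  S(S(S(add(Z, SZ))))
  →5  S^4(Z)

Term B:
  start: add(mul(SSSZ, Z), add(SSZ, SZ))
  →1  add(add(Z, mul(SSZ, Z)), add(SSZ, SZ))
  →2  add(mul(SSZ, Z), add(SSZ, SZ))
  →3  add(add(Z, mul(SZ, Z)), add(SSZ, SZ))
  →4  add(mul(SZ, Z), add(SSZ, SZ))
  →5  add(add(Z, mul(Z, Z)), add(SSZ, SZ))
  →6  add(mul(Z, Z), add(SSZ, SZ))
  →7  add(Z, add(SSZ, SZ))
  →8  add(SSZ, SZ)
  →9  S(add(SZ, SZ))
  →10  S(S(add(Z, SZ)))
  →11  SSSZ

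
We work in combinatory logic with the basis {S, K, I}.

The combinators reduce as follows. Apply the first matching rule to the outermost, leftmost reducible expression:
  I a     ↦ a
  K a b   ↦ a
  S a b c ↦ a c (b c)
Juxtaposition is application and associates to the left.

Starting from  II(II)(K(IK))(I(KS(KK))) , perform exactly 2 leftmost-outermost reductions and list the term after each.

Answer: after 2 steps: II(K(IK))(I(KS(KK)))

Derivation:
  start: II(II)(K(IK))(I(KS(KK)))
  [1] I(II)(K(IK))(I(KS(KK)))
  [2] II(K(IK))(I(KS(KK)))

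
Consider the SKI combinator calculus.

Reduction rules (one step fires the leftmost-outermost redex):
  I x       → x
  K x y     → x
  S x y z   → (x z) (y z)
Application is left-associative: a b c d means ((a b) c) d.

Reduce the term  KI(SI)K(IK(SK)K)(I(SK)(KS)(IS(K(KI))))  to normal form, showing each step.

  start: KI(SI)K(IK(SK)K)(I(SK)(KS)(IS(K(KI))))
  [1] IK(IK(SK)K)(I(SK)(KS)(IS(K(KI))))
  [2] K(IK(SK)K)(I(SK)(KS)(IS(K(KI))))
  [3] IK(SK)K
  [4] K(SK)K
  [5] SK

Answer: normal form = SK  (in 5 steps)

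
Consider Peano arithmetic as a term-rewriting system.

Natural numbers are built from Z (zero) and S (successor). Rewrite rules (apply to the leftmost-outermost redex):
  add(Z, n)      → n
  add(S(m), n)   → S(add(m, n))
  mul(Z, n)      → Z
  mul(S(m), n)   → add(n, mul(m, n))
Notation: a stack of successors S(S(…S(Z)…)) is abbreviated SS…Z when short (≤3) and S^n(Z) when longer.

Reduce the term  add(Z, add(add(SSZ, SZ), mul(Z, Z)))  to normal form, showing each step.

  start: add(Z, add(add(SSZ, SZ), mul(Z, Z)))
  →1  add(add(SSZ, SZ), mul(Z, Z))
  →2  add(S(add(SZ, SZ)), mul(Z, Z))
  →3  S(add(add(SZ, SZ), mul(Z, Z)))
  →4  S(add(S(add(Z, SZ)), mul(Z, Z)))
  →5  S(S(add(add(Z, SZ), mul(Z, Z))))
  →6  S(S(add(SZ, mul(Z, Z))))
  →7  S(S(S(add(Z, mul(Z, Z)))))
  →8  S(S(S(mul(Z, Z))))
  →9  SSSZ

Answer: normal form = SSSZ  (in 9 steps)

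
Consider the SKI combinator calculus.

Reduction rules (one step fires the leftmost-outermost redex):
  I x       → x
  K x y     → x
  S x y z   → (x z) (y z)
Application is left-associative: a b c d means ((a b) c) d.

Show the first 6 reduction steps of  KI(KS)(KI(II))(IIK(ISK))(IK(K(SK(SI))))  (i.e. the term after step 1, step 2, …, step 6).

Answer: after 6 steps: K(ISK)(IK(K(SK(SI))))

Working:
  start: KI(KS)(KI(II))(IIK(ISK))(IK(K(SK(SI))))
  →1  I(KI(II))(IIK(ISK))(IK(K(SK(SI))))
  →2  KI(II)(IIK(ISK))(IK(K(SK(SI))))
  →3  I(IIK(ISK))(IK(K(SK(SI))))
  →4  IIK(ISK)(IK(K(SK(SI))))
  →5  IK(ISK)(IK(K(SK(SI))))
  →6  K(ISK)(IK(K(SK(SI))))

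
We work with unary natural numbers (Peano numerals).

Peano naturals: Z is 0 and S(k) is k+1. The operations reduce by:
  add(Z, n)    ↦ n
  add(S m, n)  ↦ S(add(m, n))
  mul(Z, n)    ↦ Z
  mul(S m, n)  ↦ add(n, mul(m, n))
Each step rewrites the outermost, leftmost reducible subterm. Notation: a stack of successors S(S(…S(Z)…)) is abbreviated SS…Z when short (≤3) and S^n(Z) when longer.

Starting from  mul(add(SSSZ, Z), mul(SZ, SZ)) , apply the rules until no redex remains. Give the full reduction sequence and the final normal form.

  start: mul(add(SSSZ, Z), mul(SZ, SZ))
  [1] mul(S(add(SSZ, Z)), mul(SZ, SZ))
  [2] add(mul(SZ, SZ), mul(add(SSZ, Z), mul(SZ, SZ)))
  [3] add(add(SZ, mul(Z, SZ)), mul(add(SSZ, Z), mul(SZ, SZ)))
  [4] add(S(add(Z, mul(Z, SZ))), mul(add(SSZ, Z), mul(SZ, SZ)))
  [5] S(add(add(Z, mul(Z, SZ)), mul(add(SSZ, Z), mul(SZ, SZ))))
  [6] S(add(mul(Z, SZ), mul(add(SSZ, Z), mul(SZ, SZ))))
  [7] S(add(Z, mul(add(SSZ, Z), mul(SZ, SZ))))
  [8] S(mul(add(SSZ, Z), mul(SZ, SZ)))
  [9] S(mul(S(add(SZ, Z)), mul(SZ, SZ)))
  [10] S(add(mul(SZ, SZ), mul(add(SZ, Z), mul(SZ, SZ))))
  [11] S(add(add(SZ, mul(Z, SZ)), mul(add(SZ, Z), mul(SZ, SZ))))
  [12] S(add(S(add(Z, mul(Z, SZ))), mul(add(SZ, Z), mul(SZ, SZ))))
  [13] S(S(add(add(Z, mul(Z, SZ)), mul(add(SZ, Z), mul(SZ, SZ)))))
  [14] S(S(add(mul(Z, SZ), mul(add(SZ, Z), mul(SZ, SZ)))))
  [15] S(S(add(Z, mul(add(SZ, Z), mul(SZ, SZ)))))
  [16] S(S(mul(add(SZ, Z), mul(SZ, SZ))))
  [17] S(S(mul(S(add(Z, Z)), mul(SZ, SZ))))
  [18] S(S(add(mul(SZ, SZ), mul(add(Z, Z), mul(SZ, SZ)))))
  [19] S(S(add(add(SZ, mul(Z, SZ)), mul(add(Z, Z), mul(SZ, SZ)))))
  [20] S(S(add(S(add(Z, mul(Z, SZ))), mul(add(Z, Z), mul(SZ, SZ)))))
  [21] S(S(S(add(add(Z, mul(Z, SZ)), mul(add(Z, Z), mul(SZ, SZ))))))
  [22] S(S(S(add(mul(Z, SZ), mul(add(Z, Z), mul(SZ, SZ))))))
  [23] S(S(S(add(Z, mul(add(Z, Z), mul(SZ, SZ))))))
  [24] S(S(S(mul(add(Z, Z), mul(SZ, SZ)))))
  [25] S(S(S(mul(Z, mul(SZ, SZ)))))
  [26] SSSZ

Answer: normal form = SSSZ  (in 26 steps)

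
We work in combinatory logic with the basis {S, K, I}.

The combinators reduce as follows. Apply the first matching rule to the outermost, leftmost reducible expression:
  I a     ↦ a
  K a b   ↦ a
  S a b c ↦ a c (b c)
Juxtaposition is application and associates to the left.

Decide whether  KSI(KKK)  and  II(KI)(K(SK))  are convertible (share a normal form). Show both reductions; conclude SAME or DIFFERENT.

Term A:
  start: KSI(KKK)
  step 1: S(KKK)
  step 2: SK

Term B:
  start: II(KI)(K(SK))
  step 1: I(KI)(K(SK))
  step 2: KI(K(SK))
  step 3: I

Answer: DIFFERENT — A ⇓ SK, B ⇓ I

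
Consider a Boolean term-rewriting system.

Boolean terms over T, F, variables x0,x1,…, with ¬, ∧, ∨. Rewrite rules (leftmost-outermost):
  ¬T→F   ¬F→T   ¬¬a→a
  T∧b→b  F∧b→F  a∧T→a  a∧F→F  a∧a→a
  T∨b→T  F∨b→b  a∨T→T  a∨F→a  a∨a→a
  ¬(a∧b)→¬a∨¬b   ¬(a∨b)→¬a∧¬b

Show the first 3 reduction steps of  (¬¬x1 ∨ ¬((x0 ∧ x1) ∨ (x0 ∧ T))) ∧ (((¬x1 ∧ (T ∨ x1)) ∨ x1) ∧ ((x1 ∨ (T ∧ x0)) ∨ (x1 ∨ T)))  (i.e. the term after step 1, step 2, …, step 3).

  start: (¬¬x1 ∨ ¬((x0 ∧ x1) ∨ (x0 ∧ T))) ∧ (((¬x1 ∧ (T ∨ x1)) ∨ x1) ∧ ((x1 ∨ (T ∧ x0)) ∨ (x1 ∨ T)))
  step 1: (x1 ∨ ¬((x0 ∧ x1) ∨ (x0 ∧ T))) ∧ (((¬x1 ∧ (T ∨ x1)) ∨ x1) ∧ ((x1 ∨ (T ∧ x0)) ∨ (x1 ∨ T)))
  step 2: (x1 ∨ (¬(x0 ∧ x1) ∧ ¬(x0 ∧ T))) ∧ (((¬x1 ∧ (T ∨ x1)) ∨ x1) ∧ ((x1 ∨ (T ∧ x0)) ∨ (x1 ∨ T)))
  step 3: (x1 ∨ ((¬x0 ∨ ¬x1) ∧ ¬(x0 ∧ T))) ∧ (((¬x1 ∧ (T ∨ x1)) ∨ x1) ∧ ((x1 ∨ (T ∧ x0)) ∨ (x1 ∨ T)))

Answer: after 3 steps: (x1 ∨ ((¬x0 ∨ ¬x1) ∧ ¬(x0 ∧ T))) ∧ (((¬x1 ∧ (T ∨ x1)) ∨ x1) ∧ ((x1 ∨ (T ∧ x0)) ∨ (x1 ∨ T)))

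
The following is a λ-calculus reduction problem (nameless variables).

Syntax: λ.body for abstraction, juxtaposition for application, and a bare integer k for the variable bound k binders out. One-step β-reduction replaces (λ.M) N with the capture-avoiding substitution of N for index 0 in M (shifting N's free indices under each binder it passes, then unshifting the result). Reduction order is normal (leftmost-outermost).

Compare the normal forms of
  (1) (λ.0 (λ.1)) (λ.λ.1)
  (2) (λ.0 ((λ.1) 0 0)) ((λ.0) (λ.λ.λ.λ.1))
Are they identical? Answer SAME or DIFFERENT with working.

Term A:
  start: (λ.0 (λ.1)) (λ.λ.1)
  →1  (λ.λ.1) (λ.λ.λ.1)
  →2  λ.λ.λ.λ.1

Term B:
  start: (λ.0 ((λ.1) 0 0)) ((λ.0) (λ.λ.λ.λ.1))
  →1  (λ.0) (λ.λ.λ.λ.1) ((λ.(λ.0) (λ.λ.λ.λ.1)) ((λ.0) (λ.λ.λ.λ.1)) ((λ.0) (λ.λ.λ.λ.1)))
  →2  (λ.λ.λ.λ.1) ((λ.(λ.0) (λ.λ.λ.λ.1)) ((λ.0) (λ.λ.λ.λ.1)) ((λ.0) (λ.λ.λ.λ.1)))
  →3  λ.λ.λ.1

Answer: DIFFERENT — A ⇓ λ.λ.λ.λ.1, B ⇓ λ.λ.λ.1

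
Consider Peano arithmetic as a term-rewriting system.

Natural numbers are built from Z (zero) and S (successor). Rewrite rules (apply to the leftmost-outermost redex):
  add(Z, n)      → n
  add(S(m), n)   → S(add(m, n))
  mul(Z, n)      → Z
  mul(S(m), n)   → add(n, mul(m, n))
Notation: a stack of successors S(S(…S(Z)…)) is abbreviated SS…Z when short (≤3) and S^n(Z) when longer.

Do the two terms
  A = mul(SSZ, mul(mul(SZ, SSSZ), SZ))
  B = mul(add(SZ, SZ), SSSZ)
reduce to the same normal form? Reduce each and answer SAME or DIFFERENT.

Answer: SAME — A ⇓ S^6(Z), B ⇓ S^6(Z)

Reduction:
Term A:
  start: mul(SSZ, mul(mul(SZ, SSSZ), SZ))
  step 1: add(mul(mul(SZ, SSSZ), SZ), mul(SZ, mul(mul(SZ, SSSZ), SZ)))
  step 2: add(mul(add(SSSZ, mul(Z, SSSZ)), SZ), mul(SZ, mul(mul(SZ, SSSZ), SZ)))
  step 3: add(mul(S(add(SSZ, mul(Z, SSSZ))), SZ), mul(SZ, mul(mul(SZ, SSSZ), SZ)))
  step 4: add(add(SZ, mul(add(SSZ, mul(Z, SSSZ)), SZ)), mul(SZ, mul(mul(SZ, SSSZ), SZ)))
  step 5: add(S(add(Z, mul(add(SSZ, mul(Z, SSSZ)), SZ))), mul(SZ, mul(mul(SZ, SSSZ), SZ)))
  step 6: S(add(add(Z, mul(add(SSZ, mul(Z, SSSZ)), SZ)), mul(SZ, mul(mul(SZ, SSSZ), SZ))))
  step 7: S(add(mul(add(SSZ, mul(Z, SSSZ)), SZ), mul(SZ, mul(mul(SZ, SSSZ), SZ))))
  step 8: S(add(mul(S(add(SZ, mul(Z, SSSZ))), SZ), mul(SZ, mul(mul(SZ, SSSZ), SZ))))
  step 9: S(add(add(SZ, mul(add(SZ, mul(Z, SSSZ)), SZ)), mul(SZ, mul(mul(SZ, SSSZ), SZ))))
  step 10: S(add(S(add(Z, mul(add(SZ, mul(Z, SSSZ)), SZ))), mul(SZ, mul(mul(SZ, SSSZ), SZ))))
  step 11: S(S(add(add(Z, mul(add(SZ, mul(Z, SSSZ)), SZ)), mul(SZ, mul(mul(SZ, SSSZ), SZ)))))
  step 12: S(S(add(mul(add(SZ, mul(Z, SSSZ)), SZ), mul(SZ, mul(mul(SZ, SSSZ), SZ)))))
  step 13: S(S(add(mul(S(add(Z, mul(Z, SSSZ))), SZ), mul(SZ, mul(mul(SZ, SSSZ), SZ)))))
  step 14: S(S(add(add(SZ, mul(add(Z, mul(Z, SSSZ)), SZ)), mul(SZ, mul(mul(SZ, SSSZ), SZ)))))
  step 15: S(S(add(S(add(Z, mul(add(Z, mul(Z, SSSZ)), SZ))), mul(SZ, mul(mul(SZ, SSSZ), SZ)))))
  step 16: S(S(S(add(add(Z, mul(add(Z, mul(Z, SSSZ)), SZ)), mul(SZ, mul(mul(SZ, SSSZ), SZ))))))
  step 17: S(S(S(add(mul(add(Z, mul(Z, SSSZ)), SZ), mul(SZ, mul(mul(SZ, SSSZ), SZ))))))
  step 18: S(S(S(add(mul(mul(Z, SSSZ), SZ), mul(SZ, mul(mul(SZ, SSSZ), SZ))))))
  step 19: S(S(S(add(mul(Z, SZ), mul(SZ, mul(mul(SZ, SSSZ), SZ))))))
  step 20: S(S(S(add(Z, mul(SZ, mul(mul(SZ, SSSZ), SZ))))))
  step 21: S(S(S(mul(SZ, mul(mul(SZ, SSSZ), SZ)))))
  step 22: S(S(S(add(mul(mul(SZ, SSSZ), SZ), mul(Z, mul(mul(SZ, SSSZ), SZ))))))
  step 23: S(S(S(add(mul(add(SSSZ, mul(Z, SSSZ)), SZ), mul(Z, mul(mul(SZ, SSSZ), SZ))))))
  step 24: S(S(S(add(mul(S(add(SSZ, mul(Z, SSSZ))), SZ), mul(Z, mul(mul(SZ, SSSZ), SZ))))))
  step 25: S(S(S(add(add(SZ, mul(add(SSZ, mul(Z, SSSZ)), SZ)), mul(Z, mul(mul(SZ, SSSZ), SZ))))))
  step 26: S(S(S(add(S(add(Z, mul(add(SSZ, mul(Z, SSSZ)), SZ))), mul(Z, mul(mul(SZ, SSSZ), SZ))))))
  step 27: S(S(S(S(add(add(Z, mul(add(SSZ, mul(Z, SSSZ)), SZ)), mul(Z, mul(mul(SZ, SSSZ), SZ)))))))
  step 28: S(S(S(S(add(mul(add(SSZ, mul(Z, SSSZ)), SZ), mul(Z, mul(mul(SZ, SSSZ), SZ)))))))
  step 29: S(S(S(S(add(mul(S(add(SZ, mul(Z, SSSZ))), SZ), mul(Z, mul(mul(SZ, SSSZ), SZ)))))))
  step 30: S(S(S(S(add(add(SZ, mul(add(SZ, mul(Z, SSSZ)), SZ)), mul(Z, mul(mul(SZ, SSSZ), SZ)))))))
  step 31: S(S(S(S(add(S(add(Z, mul(add(SZ, mul(Z, SSSZ)), SZ))), mul(Z, mul(mul(SZ, SSSZ), SZ)))))))
  step 32: S(S(S(S(S(add(add(Z, mul(add(SZ, mul(Z, SSSZ)), SZ)), mul(Z, mul(mul(SZ, SSSZ), SZ))))))))
  step 33: S(S(S(S(S(add(mul(add(SZ, mul(Z, SSSZ)), SZ), mul(Z, mul(mul(SZ, SSSZ), SZ))))))))
  step 34: S(S(S(S(S(add(mul(S(add(Z, mul(Z, SSSZ))), SZ), mul(Z, mul(mul(SZ, SSSZ), SZ))))))))
  step 35: S(S(S(S(S(add(add(SZ, mul(add(Z, mul(Z, SSSZ)), SZ)), mul(Z, mul(mul(SZ, SSSZ), SZ))))))))
  step 36: S(S(S(S(S(add(S(add(Z, mul(add(Z, mul(Z, SSSZ)), SZ))), mul(Z, mul(mul(SZ, SSSZ), SZ))))))))
  step 37: S(S(S(S(S(S(add(add(Z, mul(add(Z, mul(Z, SSSZ)), SZ)), mul(Z, mul(mul(SZ, SSSZ), SZ)))))))))
  step 38: S(S(S(S(S(S(add(mul(add(Z, mul(Z, SSSZ)), SZ), mul(Z, mul(mul(SZ, SSSZ), SZ)))))))))
  step 39: S(S(S(S(S(S(add(mul(mul(Z, SSSZ), SZ), mul(Z, mul(mul(SZ, SSSZ), SZ)))))))))
  step 40: S(S(S(S(S(S(add(mul(Z, SZ), mul(Z, mul(mul(SZ, SSSZ), SZ)))))))))
  step 41: S(S(S(S(S(S(add(Z, mul(Z, mul(mul(SZ, SSSZ), SZ)))))))))
  step 42: S(S(S(S(S(S(mul(Z, mul(mul(SZ, SSSZ), SZ))))))))
  step 43: S^6(Z)

Term B:
  start: mul(add(SZ, SZ), SSSZ)
  step 1: mul(S(add(Z, SZ)), SSSZ)
  step 2: add(SSSZ, mul(add(Z, SZ), SSSZ))
  step 3: S(add(SSZ, mul(add(Z, SZ), SSSZ)))
  step 4: S(S(add(SZ, mul(add(Z, SZ), SSSZ))))
  step 5: S(S(S(add(Z, mul(add(Z, SZ), SSSZ)))))
  step 6: S(S(S(mul(add(Z, SZ), SSSZ))))
  step 7: S(S(S(mul(SZ, SSSZ))))
  step 8: S(S(S(add(SSSZ, mul(Z, SSSZ)))))
  step 9: S(S(S(S(add(SSZ, mul(Z, SSSZ))))))
  step 10: S(S(S(S(S(add(SZ, mul(Z, SSSZ)))))))
  step 11: S(S(S(S(S(S(add(Z, mul(Z, SSSZ))))))))
  step 12: S(S(S(S(S(S(mul(Z, SSSZ)))))))
  step 13: S^6(Z)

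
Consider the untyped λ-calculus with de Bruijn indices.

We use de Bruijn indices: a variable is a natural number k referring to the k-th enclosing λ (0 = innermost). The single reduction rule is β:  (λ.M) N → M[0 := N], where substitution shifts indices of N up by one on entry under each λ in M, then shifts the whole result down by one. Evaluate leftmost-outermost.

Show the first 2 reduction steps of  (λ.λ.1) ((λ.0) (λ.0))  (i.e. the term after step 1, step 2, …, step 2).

  start: (λ.λ.1) ((λ.0) (λ.0))
  →1  λ.(λ.0) (λ.0)
  →2  λ.λ.0

Answer: after 2 steps: λ.λ.0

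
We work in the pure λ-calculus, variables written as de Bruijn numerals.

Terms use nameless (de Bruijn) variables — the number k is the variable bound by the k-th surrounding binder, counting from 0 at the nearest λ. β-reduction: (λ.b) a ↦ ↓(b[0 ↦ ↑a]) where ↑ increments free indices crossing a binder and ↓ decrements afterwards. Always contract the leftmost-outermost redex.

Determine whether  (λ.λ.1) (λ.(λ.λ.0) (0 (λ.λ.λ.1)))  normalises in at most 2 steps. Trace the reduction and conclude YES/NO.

Answer: YES — reaches normal form λ.λ.λ.0 in 2 ≤ 2 steps

Reduction:
  start: (λ.λ.1) (λ.(λ.λ.0) (0 (λ.λ.λ.1)))
  →1  λ.λ.(λ.λ.0) (0 (λ.λ.λ.1))
  →2  λ.λ.λ.0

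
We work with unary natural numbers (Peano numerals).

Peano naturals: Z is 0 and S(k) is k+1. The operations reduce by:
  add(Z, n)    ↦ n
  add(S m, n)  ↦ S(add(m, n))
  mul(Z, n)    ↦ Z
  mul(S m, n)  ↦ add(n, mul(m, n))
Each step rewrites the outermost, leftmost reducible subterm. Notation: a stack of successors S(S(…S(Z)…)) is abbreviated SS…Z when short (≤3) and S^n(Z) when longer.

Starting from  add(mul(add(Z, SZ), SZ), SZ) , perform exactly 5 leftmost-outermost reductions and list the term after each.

Answer: after 5 steps: S(add(mul(Z, SZ), SZ))

Reduction:
  start: add(mul(add(Z, SZ), SZ), SZ)
  [1] add(mul(SZ, SZ), SZ)
  [2] add(add(SZ, mul(Z, SZ)), SZ)
  [3] add(S(add(Z, mul(Z, SZ))), SZ)
  [4] S(add(add(Z, mul(Z, SZ)), SZ))
  [5] S(add(mul(Z, SZ), SZ))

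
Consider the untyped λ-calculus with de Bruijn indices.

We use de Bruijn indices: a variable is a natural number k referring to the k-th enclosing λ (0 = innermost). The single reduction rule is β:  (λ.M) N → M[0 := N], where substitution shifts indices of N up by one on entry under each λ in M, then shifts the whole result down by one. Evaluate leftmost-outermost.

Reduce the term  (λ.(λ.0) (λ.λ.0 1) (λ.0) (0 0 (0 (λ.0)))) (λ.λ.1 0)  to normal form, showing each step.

  start: (λ.(λ.0) (λ.λ.0 1) (λ.0) (0 0 (0 (λ.0)))) (λ.λ.1 0)
  step 1: (λ.0) (λ.λ.0 1) (λ.0) ((λ.λ.1 0) (λ.λ.1 0) ((λ.λ.1 0) (λ.0)))
  step 2: (λ.λ.0 1) (λ.0) ((λ.λ.1 0) (λ.λ.1 0) ((λ.λ.1 0) (λ.0)))
  step 3: (λ.0 (λ.0)) ((λ.λ.1 0) (λ.λ.1 0) ((λ.λ.1 0) (λ.0)))
  step 4: (λ.λ.1 0) (λ.λ.1 0) ((λ.λ.1 0) (λ.0)) (λ.0)
  step 5: (λ.(λ.λ.1 0) 0) ((λ.λ.1 0) (λ.0)) (λ.0)
  step 6: (λ.λ.1 0) ((λ.λ.1 0) (λ.0)) (λ.0)
  step 7: (λ.(λ.λ.1 0) (λ.0) 0) (λ.0)
  step 8: (λ.λ.1 0) (λ.0) (λ.0)
  step 9: (λ.(λ.0) 0) (λ.0)
  step 10: (λ.0) (λ.0)
  step 11: λ.0

Answer: normal form = λ.0  (in 11 steps)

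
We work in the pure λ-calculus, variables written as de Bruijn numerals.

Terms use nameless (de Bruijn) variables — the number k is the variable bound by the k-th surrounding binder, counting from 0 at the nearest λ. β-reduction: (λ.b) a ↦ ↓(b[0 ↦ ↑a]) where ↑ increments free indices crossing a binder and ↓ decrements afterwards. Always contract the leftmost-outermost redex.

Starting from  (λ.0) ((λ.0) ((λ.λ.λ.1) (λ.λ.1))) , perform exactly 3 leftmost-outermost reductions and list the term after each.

Answer: after 3 steps: λ.λ.1

Derivation:
  start: (λ.0) ((λ.0) ((λ.λ.λ.1) (λ.λ.1)))
  step 1: (λ.0) ((λ.λ.λ.1) (λ.λ.1))
  step 2: (λ.λ.λ.1) (λ.λ.1)
  step 3: λ.λ.1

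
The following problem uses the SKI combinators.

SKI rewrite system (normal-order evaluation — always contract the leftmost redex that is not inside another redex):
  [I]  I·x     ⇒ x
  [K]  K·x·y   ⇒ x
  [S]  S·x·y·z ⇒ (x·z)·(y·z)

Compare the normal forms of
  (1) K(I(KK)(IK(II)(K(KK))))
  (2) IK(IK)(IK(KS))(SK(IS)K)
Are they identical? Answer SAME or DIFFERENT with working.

Answer: SAME — A ⇓ KK, B ⇓ KK

Working:
Term A:
  start: K(I(KK)(IK(II)(K(KK))))
  step 1: K(KK(IK(II)(K(KK))))
  step 2: KK

Term B:
  start: IK(IK)(IK(KS))(SK(IS)K)
  step 1: K(IK)(IK(KS))(SK(IS)K)
  step 2: IK(SK(IS)K)
  step 3: K(SK(IS)K)
  step 4: K(KK(ISK))
  step 5: KK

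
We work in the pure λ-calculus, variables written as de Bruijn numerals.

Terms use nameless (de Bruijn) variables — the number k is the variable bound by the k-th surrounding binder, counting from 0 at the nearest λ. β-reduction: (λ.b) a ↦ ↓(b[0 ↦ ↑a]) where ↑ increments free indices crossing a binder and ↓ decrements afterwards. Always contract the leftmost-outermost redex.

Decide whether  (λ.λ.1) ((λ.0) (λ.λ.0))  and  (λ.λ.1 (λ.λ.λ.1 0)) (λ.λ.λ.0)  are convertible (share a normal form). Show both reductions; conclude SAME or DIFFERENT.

Term A:
  start: (λ.λ.1) ((λ.0) (λ.λ.0))
  step 1: λ.(λ.0) (λ.λ.0)
  step 2: λ.λ.λ.0

Term B:
  start: (λ.λ.1 (λ.λ.λ.1 0)) (λ.λ.λ.0)
  step 1: λ.(λ.λ.λ.0) (λ.λ.λ.1 0)
  step 2: λ.λ.λ.0

Answer: SAME — A ⇓ λ.λ.λ.0, B ⇓ λ.λ.λ.0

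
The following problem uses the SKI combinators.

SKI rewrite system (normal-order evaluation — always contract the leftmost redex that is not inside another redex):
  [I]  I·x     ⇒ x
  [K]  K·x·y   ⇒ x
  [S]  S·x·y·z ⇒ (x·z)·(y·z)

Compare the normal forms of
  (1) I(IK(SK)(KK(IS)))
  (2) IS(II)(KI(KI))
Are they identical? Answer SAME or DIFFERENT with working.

Term A:
  start: I(IK(SK)(KK(IS)))
  step 1: IK(SK)(KK(IS))
  step 2: K(SK)(KK(IS))
  step 3: SK

Term B:
  start: IS(II)(KI(KI))
  step 1: S(II)(KI(KI))
  step 2: SI(KI(KI))
  step 3: SII

Answer: DIFFERENT — A ⇓ SK, B ⇓ SII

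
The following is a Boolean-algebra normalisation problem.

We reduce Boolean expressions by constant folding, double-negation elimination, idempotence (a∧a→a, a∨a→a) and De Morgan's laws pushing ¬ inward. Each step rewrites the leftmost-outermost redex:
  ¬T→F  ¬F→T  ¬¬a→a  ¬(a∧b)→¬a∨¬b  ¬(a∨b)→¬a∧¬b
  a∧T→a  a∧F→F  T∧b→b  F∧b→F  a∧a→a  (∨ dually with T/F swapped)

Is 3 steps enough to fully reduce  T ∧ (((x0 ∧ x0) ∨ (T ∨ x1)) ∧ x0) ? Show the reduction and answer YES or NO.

  start: T ∧ (((x0 ∧ x0) ∨ (T ∨ x1)) ∧ x0)
  step 1: ((x0 ∧ x0) ∨ (T ∨ x1)) ∧ x0
  step 2: (x0 ∨ (T ∨ x1)) ∧ x0
  step 3: (x0 ∨ T) ∧ x0

Answer: NO — after 3 steps the term is (x0 ∨ T) ∧ x0, not yet normal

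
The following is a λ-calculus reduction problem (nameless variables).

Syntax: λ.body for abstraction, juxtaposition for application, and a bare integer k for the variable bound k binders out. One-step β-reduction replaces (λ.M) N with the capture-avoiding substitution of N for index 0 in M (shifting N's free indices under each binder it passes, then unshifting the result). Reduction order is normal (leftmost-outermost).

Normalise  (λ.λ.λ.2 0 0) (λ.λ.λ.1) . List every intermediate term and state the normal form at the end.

  start: (λ.λ.λ.2 0 0) (λ.λ.λ.1)
  step 1: λ.λ.(λ.λ.λ.1) 0 0
  step 2: λ.λ.(λ.λ.1) 0
  step 3: λ.λ.λ.1

Answer: normal form = λ.λ.λ.1  (in 3 steps)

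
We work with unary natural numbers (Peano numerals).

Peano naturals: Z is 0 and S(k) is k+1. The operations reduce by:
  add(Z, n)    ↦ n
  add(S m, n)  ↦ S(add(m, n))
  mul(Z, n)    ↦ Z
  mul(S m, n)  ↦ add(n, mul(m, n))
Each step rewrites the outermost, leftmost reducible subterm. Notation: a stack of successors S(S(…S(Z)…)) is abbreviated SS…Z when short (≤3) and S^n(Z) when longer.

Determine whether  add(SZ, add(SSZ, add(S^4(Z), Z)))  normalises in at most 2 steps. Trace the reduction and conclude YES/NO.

  start: add(SZ, add(SSZ, add(S^4(Z), Z)))
  step 1: S(add(Z, add(SSZ, add(S^4(Z), Z))))
  step 2: S(add(SSZ, add(S^4(Z), Z)))

Answer: NO — after 2 steps the term is S(add(SSZ, add(S^4(Z), Z))), not yet normal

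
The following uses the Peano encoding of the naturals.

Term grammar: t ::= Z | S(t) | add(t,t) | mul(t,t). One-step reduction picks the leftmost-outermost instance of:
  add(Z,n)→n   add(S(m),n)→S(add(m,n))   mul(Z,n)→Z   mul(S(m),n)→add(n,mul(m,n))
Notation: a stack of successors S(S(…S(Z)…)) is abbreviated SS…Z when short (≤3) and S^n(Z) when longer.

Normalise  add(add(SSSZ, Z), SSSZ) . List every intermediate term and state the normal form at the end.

Answer: normal form = S^6(Z)  (in 8 steps)

Working:
  start: add(add(SSSZ, Z), SSSZ)
  step 1: add(S(add(SSZ, Z)), SSSZ)
  step 2: S(add(add(SSZ, Z), SSSZ))
  step 3: S(add(S(add(SZ, Z)), SSSZ))
  step 4: S(S(add(add(SZ, Z), SSSZ)))
  step 5: S(S(add(S(add(Z, Z)), SSSZ)))
  step 6: S(S(S(add(add(Z, Z), SSSZ))))
  step 7: S(S(S(add(Z, SSSZ))))
  step 8: S^6(Z)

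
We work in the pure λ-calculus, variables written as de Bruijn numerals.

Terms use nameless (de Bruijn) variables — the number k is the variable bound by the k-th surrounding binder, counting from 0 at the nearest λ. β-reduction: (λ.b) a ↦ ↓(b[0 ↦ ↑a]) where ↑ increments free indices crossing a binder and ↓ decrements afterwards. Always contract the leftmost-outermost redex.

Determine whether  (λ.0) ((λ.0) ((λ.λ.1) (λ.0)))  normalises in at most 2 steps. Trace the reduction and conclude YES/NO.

Answer: NO — after 2 steps the term is (λ.λ.1) (λ.0), not yet normal

Working:
  start: (λ.0) ((λ.0) ((λ.λ.1) (λ.0)))
  step 1: (λ.0) ((λ.λ.1) (λ.0))
  step 2: (λ.λ.1) (λ.0)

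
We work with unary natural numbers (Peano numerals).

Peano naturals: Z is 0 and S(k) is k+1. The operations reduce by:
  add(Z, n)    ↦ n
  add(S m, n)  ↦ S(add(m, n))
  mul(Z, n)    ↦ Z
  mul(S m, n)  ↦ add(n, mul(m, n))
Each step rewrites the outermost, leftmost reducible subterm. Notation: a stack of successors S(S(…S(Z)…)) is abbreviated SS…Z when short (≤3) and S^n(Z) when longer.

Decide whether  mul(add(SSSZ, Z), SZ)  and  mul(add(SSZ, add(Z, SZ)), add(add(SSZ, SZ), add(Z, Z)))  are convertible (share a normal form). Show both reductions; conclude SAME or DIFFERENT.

Term A:
  start: mul(add(SSSZ, Z), SZ)
  →1  mul(S(add(SSZ, Z)), SZ)
  →2  add(SZ, mul(add(SSZ, Z), SZ))
  →3  S(add(Z, mul(add(SSZ, Z), SZ)))
  →4  S(mul(add(SSZ, Z), SZ))
  →5  S(mul(S(add(SZ, Z)), SZ))
  →6  S(add(SZ, mul(add(SZ, Z), SZ)))
  →7  S(S(add(Z, mul(add(SZ, Z), SZ))))
  →8  S(S(mul(add(SZ, Z), SZ)))
  →9  S(S(mul(S(add(Z, Z)), SZ)))
  →10  S(S(add(SZ, mul(add(Z, Z), SZ))))
  →11  S(S(S(add(Z, mul(add(Z, Z), SZ)))))
  →12  S(S(S(mul(add(Z, Z), SZ))))
  →13  S(S(S(mul(Z, SZ))))
  →14  SSSZ

Term B:
  start: mul(add(SSZ, add(Z, SZ)), add(add(SSZ, SZ), add(Z, Z)))
  →1  mul(S(add(SZ, add(Z, SZ))), add(add(SSZ, SZ), add(Z, Z)))
  →2  add(add(add(SSZ, SZ), add(Z, Z)), mul(add(SZ, add(Z, SZ)), add(add(SSZ, SZ), add(Z, Z))))
  →3  add(add(S(add(SZ, SZ)), add(Z, Z)), mul(add(SZ, add(Z, SZ)), add(add(SSZ, SZ), add(Z, Z))))
  →4  add(S(add(add(SZ, SZ), add(Z, Z))), mul(add(SZ, add(Z, SZ)), add(add(SSZ, SZ), add(Z, Z))))
  →5  S(add(add(add(SZ, SZ), add(Z, Z)), mul(add(SZ, add(Z, SZ)), add(add(SSZ, SZ), add(Z, Z)))))
  →6  S(add(add(S(add(Z, SZ)), add(Z, Z)), mul(add(SZ, add(Z, SZ)), add(add(SSZ, SZ), add(Z, Z)))))
  →7  S(add(S(add(add(Z, SZ), add(Z, Z))), mul(add(SZ, add(Z, SZ)), add(add(SSZ, SZ), add(Z, Z)))))
  →8  S(S(add(add(add(Z, SZ), add(Z, Z)), mul(add(SZ, add(Z, SZ)), add(add(SSZ, SZ), add(Z, Z))))))
  →9  S(S(add(add(SZ, add(Z, Z)), mul(add(SZ, add(Z, SZ)), add(add(SSZ, SZ), add(Z, Z))))))
  →10  S(S(add(S(add(Z, add(Z, Z))), mul(add(SZ, add(Z, SZ)), add(add(SSZ, SZ), add(Z, Z))))))
  →11  S(S(S(add(add(Z, add(Z, Z)), mul(add(SZ, add(Z, SZ)), add(add(SSZ, SZ), add(Z, Z)))))))
  →12  S(S(S(add(add(Z, Z), mul(add(SZ, add(Z, SZ)), add(add(SSZ, SZ), add(Z, Z)))))))
  →13  S(S(S(add(Z, mul(add(SZ, add(Z, SZ)), add(add(SSZ, SZ), add(Z, Z)))))))
  →14  S(S(S(mul(add(SZ, add(Z, SZ)), add(add(SSZ, SZ), add(Z, Z))))))
  →15  S(S(S(mul(S(add(Z, add(Z, SZ))), add(add(SSZ, SZ), add(Z, Z))))))
  →16  S(S(S(add(add(add(SSZ, SZ), add(Z, Z)), mul(add(Z, add(Z, SZ)), add(add(SSZ, SZ), add(Z, Z)))))))
  →17  S(S(S(add(add(S(add(SZ, SZ)), add(Z, Z)), mul(add(Z, add(Z, SZ)), add(add(SSZ, SZ), add(Z, Z)))))))
  →18  S(S(S(add(S(add(add(SZ, SZ), add(Z, Z))), mul(add(Z, add(Z, SZ)), add(add(SSZ, SZ), add(Z, Z)))))))
  →19  S(S(S(S(add(add(add(SZ, SZ), add(Z, Z)), mul(add(Z, add(Z, SZ)), add(add(SSZ, SZ), add(Z, Z))))))))
  →20  S(S(S(S(add(add(S(add(Z, SZ)), add(Z, Z)), mul(add(Z, add(Z, SZ)), add(add(SSZ, SZ), add(Z, Z))))))))
  →21  S(S(S(S(add(S(add(add(Z, SZ), add(Z, Z))), mul(add(Z, add(Z, SZ)), add(add(SSZ, SZ), add(Z, Z))))))))
  →22  S(S(S(S(S(add(add(add(Z, SZ), add(Z, Z)), mul(add(Z, add(Z, SZ)), add(add(SSZ, SZ), add(Z, Z)))))))))
  →23  S(S(S(S(S(add(add(SZ, add(Z, Z)), mul(add(Z, add(Z, SZ)), add(add(SSZ, SZ), add(Z, Z)))))))))
  →24  S(S(S(S(S(add(S(add(Z, add(Z, Z))), mul(add(Z, add(Z, SZ)), add(add(SSZ, SZ), add(Z, Z)))))))))
  →25  S(S(S(S(S(S(add(add(Z, add(Z, Z)), mul(add(Z, add(Z, SZ)), add(add(SSZ, SZ), add(Z, Z))))))))))
  →26  S(S(S(S(S(S(add(add(Z, Z), mul(add(Z, add(Z, SZ)), add(add(SSZ, SZ), add(Z, Z))))))))))
  →27  S(S(S(S(S(S(add(Z, mul(add(Z, add(Z, SZ)), add(add(SSZ, SZ), add(Z, Z))))))))))
  →28  S(S(S(S(S(S(mul(add(Z, add(Z, SZ)), add(add(SSZ, SZ), add(Z, Z)))))))))
  →29  S(S(S(S(S(S(mul(add(Z, SZ), add(add(SSZ, SZ), add(Z, Z)))))))))
  →30  S(S(S(S(S(S(mul(SZ, add(add(SSZ, SZ), add(Z, Z)))))))))
  →31  S(S(S(S(S(S(add(add(add(SSZ, SZ), add(Z, Z)), mul(Z, add(add(SSZ, SZ), add(Z, Z))))))))))
  →32  S(S(S(S(S(S(add(add(S(add(SZ, SZ)), add(Z, Z)), mul(Z, add(add(SSZ, SZ), add(Z, Z))))))))))
  →33  S(S(S(S(S(S(add(S(add(add(SZ, SZ), add(Z, Z))), mul(Z, add(add(SSZ, SZ), add(Z, Z))))))))))
  →34  S(S(S(S(S(S(S(add(add(add(SZ, SZ), add(Z, Z)), mul(Z, add(add(SSZ, SZ), add(Z, Z)))))))))))
  →35  S(S(S(S(S(S(S(add(add(S(add(Z, SZ)), add(Z, Z)), mul(Z, add(add(SSZ, SZ), add(Z, Z)))))))))))
  →36  S(S(S(S(S(S(S(add(S(add(add(Z, SZ), add(Z, Z))), mul(Z, add(add(SSZ, SZ), add(Z, Z)))))))))))
  →37  S(S(S(S(S(S(S(S(add(add(add(Z, SZ), add(Z, Z)), mul(Z, add(add(SSZ, SZ), add(Z, Z))))))))))))
  →38  S(S(S(S(S(S(S(S(add(add(SZ, add(Z, Z)), mul(Z, add(add(SSZ, SZ), add(Z, Z))))))))))))
  →39  S(S(S(S(S(S(S(S(add(S(add(Z, add(Z, Z))), mul(Z, add(add(SSZ, SZ), add(Z, Z))))))))))))
  →40  S(S(S(S(S(S(S(S(S(add(add(Z, add(Z, Z)), mul(Z, add(add(SSZ, SZ), add(Z, Z)))))))))))))
  →41  S(S(S(S(S(S(S(S(S(add(add(Z, Z), mul(Z, add(add(SSZ, SZ), add(Z, Z)))))))))))))
  →42  S(S(S(S(S(S(S(S(S(add(Z, mul(Z, add(add(SSZ, SZ), add(Z, Z)))))))))))))
  →43  S(S(S(S(S(S(S(S(S(mul(Z, add(add(SSZ, SZ), add(Z, Z))))))))))))
  →44  S^9(Z)

Answer: DIFFERENT — A ⇓ SSSZ, B ⇓ S^9(Z)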